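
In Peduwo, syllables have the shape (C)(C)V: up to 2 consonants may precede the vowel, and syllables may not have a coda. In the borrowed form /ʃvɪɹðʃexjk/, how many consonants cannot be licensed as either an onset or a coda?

4

Syllabifying with onset maximization leaves /ɹ/, /x/, /j/, /k/ stranded (no codas are permitted; onsets may contain at most 2 consonants).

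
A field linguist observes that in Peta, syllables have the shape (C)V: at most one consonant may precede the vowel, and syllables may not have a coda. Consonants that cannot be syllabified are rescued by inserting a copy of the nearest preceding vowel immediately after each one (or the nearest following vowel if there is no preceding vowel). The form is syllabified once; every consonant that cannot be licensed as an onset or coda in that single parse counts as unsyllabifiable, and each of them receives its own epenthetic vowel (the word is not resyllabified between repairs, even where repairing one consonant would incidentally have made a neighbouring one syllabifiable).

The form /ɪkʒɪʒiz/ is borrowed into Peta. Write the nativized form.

ɪkɪʒɪʒizi

The consonants /k/, /z/ cannot be parsed into a legal (C)V syllable (no codas are permitted; onsets are limited to one consonant).
Each unlicensed consonant becomes the onset of a new syllable: /k/ → /kɪ/, /z/ → /zi/.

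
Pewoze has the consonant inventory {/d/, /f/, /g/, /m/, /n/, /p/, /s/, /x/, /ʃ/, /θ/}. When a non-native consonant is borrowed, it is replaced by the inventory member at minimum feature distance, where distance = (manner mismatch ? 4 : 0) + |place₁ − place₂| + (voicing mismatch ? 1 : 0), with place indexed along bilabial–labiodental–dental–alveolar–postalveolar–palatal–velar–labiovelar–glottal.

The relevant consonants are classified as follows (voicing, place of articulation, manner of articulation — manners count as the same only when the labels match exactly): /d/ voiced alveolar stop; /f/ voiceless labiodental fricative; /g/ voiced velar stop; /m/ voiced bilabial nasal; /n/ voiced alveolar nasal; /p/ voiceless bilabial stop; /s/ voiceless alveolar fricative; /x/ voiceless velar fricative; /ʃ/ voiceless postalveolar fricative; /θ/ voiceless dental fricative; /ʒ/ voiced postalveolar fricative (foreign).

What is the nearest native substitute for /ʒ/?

/ʃ/ is closest: same manner (fricative), place distance 0 (postalveolar→postalveolar), voicing differs (+1); total 1. Next closest is /s/ at distance 2.

ʃ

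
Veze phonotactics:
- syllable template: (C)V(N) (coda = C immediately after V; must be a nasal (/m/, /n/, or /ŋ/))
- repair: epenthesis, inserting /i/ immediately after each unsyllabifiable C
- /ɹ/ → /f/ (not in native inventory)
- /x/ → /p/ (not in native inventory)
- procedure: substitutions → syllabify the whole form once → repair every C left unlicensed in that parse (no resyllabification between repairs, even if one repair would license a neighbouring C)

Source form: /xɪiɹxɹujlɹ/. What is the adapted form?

Substitution: /x/ → /p/, /ɹ/ → /f/, giving /pɪifpfujlf/.
Syllabifying with onset maximization leaves /f/, /p/, /j/, /l/, /f/ stranded (only a nasal (/m/, /n/, or /ŋ/) is licensed in coda position; onsets are limited to one consonant).
Inserting the epenthetic vowel yields /f/ → /fi/, /p/ → /pi/, /j/ → /ji/, /l/ → /li/, /f/ → /fi/.

pɪifipifujilifi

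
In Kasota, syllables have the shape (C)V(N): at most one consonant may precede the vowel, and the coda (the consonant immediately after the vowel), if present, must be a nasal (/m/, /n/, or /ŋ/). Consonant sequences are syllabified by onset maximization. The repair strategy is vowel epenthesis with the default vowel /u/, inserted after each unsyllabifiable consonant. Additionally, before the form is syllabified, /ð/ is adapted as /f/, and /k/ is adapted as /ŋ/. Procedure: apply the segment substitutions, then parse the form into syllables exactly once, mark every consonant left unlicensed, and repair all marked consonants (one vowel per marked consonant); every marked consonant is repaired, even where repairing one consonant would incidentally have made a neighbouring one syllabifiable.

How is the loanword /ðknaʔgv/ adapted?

fuŋunaʔuguvu

Substitution: /ð/ → /f/, /k/ → /ŋ/, giving /fŋnaʔgv/.
Syllabifying with onset maximization leaves /f/, /ŋ/, /ʔ/, /g/, /v/ stranded (only a nasal (/m/, /n/, or /ŋ/) is licensed in coda position; onsets are limited to one consonant).
Epenthesis after each stranded consonant: /f/ → /fu/, /ŋ/ → /ŋu/, /ʔ/ → /ʔu/, /g/ → /gu/, /v/ → /vu/.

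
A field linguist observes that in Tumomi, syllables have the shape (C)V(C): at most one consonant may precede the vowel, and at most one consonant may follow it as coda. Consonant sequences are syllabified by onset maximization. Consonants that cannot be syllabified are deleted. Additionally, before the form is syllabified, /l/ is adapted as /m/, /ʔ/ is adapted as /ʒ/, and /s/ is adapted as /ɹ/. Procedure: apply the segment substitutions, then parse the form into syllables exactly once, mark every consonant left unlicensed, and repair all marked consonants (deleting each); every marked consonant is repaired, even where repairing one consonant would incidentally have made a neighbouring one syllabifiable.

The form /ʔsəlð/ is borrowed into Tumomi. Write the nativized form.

Substitution: /ʔ/ → /ʒ/, /s/ → /ɹ/, /l/ → /m/, giving /ʒɹəmð/.
Syllabifying with onset maximization leaves /ʒ/, /ð/ stranded (at most one coda consonant is licensed; onsets are limited to one consonant).
Deletion applies to /ʒ/, /ð/.

ɹəm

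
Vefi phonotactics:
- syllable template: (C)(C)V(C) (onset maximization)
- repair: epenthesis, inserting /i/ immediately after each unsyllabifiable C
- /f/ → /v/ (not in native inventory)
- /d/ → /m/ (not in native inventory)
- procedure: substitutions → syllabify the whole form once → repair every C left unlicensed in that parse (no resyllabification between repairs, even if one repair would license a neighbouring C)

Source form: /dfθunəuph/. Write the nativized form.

Substitution: /d/ → /m/, /f/ → /v/, giving /mvθunəuph/.
Syllabifying with onset maximization leaves /m/, /h/ stranded (at most one coda consonant is licensed; onsets may contain at most 2 consonants).
Each unlicensed consonant becomes the onset of a new syllable: /m/ → /mi/, /h/ → /hi/.

mivθunəuphi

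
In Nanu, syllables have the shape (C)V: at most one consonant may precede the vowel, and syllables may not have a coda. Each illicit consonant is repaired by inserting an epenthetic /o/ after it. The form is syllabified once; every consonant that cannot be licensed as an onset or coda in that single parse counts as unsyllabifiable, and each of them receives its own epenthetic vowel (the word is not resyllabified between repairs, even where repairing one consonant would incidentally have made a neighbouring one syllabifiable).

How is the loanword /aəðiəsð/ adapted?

aəðiəsoðo

Under (C)V, the unsyllabifiable consonants are /s/, /ð/ (no codas are permitted; onsets are limited to one consonant).
Each unlicensed consonant becomes the onset of a new syllable: /s/ → /so/, /ð/ → /ðo/.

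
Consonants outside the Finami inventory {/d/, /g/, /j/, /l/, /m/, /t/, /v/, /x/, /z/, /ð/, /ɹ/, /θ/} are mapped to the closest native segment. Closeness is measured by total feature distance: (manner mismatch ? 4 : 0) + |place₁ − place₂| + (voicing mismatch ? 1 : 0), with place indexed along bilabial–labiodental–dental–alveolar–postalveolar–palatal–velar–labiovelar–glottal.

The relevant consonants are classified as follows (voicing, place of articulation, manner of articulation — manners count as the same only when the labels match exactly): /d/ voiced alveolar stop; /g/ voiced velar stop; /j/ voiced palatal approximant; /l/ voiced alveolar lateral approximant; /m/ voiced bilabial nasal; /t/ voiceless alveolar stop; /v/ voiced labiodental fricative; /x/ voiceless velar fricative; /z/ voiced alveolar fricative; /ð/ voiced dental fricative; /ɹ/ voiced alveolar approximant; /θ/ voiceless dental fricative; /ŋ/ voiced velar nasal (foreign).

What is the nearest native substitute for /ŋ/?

g

/g/ is closest: manner differs (nasal→stop, +4), place distance 0 (velar→velar), same voicing; total 4. Next closest is /j/ at distance 5.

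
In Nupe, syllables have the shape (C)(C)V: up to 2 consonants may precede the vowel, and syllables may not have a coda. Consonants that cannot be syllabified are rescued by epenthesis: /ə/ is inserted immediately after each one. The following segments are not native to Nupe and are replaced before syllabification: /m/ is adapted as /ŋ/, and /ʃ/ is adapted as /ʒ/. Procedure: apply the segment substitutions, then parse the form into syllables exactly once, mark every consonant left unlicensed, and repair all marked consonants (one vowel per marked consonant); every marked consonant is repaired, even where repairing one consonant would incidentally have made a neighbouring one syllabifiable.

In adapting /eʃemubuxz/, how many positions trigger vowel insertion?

After substitution the input is /eʒeŋubuxz/.
The unsyllabifiable consonants are /x/, /z/; each receives one epenthetic vowel.

2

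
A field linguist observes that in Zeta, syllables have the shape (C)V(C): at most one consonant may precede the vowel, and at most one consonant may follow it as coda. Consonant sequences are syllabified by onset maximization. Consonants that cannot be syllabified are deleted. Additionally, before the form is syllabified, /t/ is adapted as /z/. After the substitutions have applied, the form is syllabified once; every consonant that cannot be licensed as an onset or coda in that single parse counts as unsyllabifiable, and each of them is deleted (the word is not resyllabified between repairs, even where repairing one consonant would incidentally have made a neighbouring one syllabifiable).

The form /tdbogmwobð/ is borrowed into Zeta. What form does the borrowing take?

bogwob

Substitution: /t/ → /z/, giving /zdbogmwobð/.
The consonants /z/, /d/, /m/, /ð/ cannot be parsed into a legal (C)V(C) syllable (at most one coda consonant is licensed; onsets are limited to one consonant).
Deletion applies to /z/, /d/, /m/, /ð/.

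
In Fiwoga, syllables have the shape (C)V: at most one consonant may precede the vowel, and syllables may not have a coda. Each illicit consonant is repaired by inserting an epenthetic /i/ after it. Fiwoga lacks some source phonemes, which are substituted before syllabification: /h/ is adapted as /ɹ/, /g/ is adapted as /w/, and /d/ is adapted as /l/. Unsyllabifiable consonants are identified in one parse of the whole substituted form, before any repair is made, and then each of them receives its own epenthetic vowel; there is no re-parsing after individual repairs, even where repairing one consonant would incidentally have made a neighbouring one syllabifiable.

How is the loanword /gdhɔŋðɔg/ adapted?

wiliɹɔŋiðɔwi

Substitution: /g/ → /w/, /d/ → /l/, /h/ → /ɹ/, giving /wlɹɔŋðɔw/.
Syllabifying with onset maximization leaves /w/, /l/, /ŋ/, /w/ stranded (no codas are permitted; onsets are limited to one consonant).
Epenthesis after each stranded consonant: /w/ → /wi/, /l/ → /li/, /ŋ/ → /ŋi/, /w/ → /wi/.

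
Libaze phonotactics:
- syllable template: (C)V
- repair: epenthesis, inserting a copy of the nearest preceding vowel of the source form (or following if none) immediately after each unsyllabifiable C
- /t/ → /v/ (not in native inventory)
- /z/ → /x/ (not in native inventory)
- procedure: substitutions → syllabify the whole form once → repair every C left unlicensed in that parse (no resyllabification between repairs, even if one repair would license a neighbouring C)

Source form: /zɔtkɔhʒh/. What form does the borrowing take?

xɔvɔkɔhɔʒɔhɔ

Substitution: /z/ → /x/, /t/ → /v/, giving /xɔvkɔhʒh/.
The consonants /v/, /h/, /ʒ/, /h/ cannot be parsed into a legal (C)V syllable (no codas are permitted; onsets are limited to one consonant).
Epenthesis after each stranded consonant: /v/ → /vɔ/, /h/ → /hɔ/, /ʒ/ → /ʒɔ/, /h/ → /hɔ/.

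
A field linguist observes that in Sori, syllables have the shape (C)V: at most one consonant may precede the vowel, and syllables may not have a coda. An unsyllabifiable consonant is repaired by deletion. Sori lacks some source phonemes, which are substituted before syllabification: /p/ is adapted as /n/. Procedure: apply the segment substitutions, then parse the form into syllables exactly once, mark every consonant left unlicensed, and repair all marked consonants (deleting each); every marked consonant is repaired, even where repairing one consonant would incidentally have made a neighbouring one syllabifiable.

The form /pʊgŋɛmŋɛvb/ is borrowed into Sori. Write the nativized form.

nʊŋɛŋɛ

Substitution: /p/ → /n/, giving /nʊgŋɛmŋɛvb/.
Syllabifying with onset maximization leaves /g/, /m/, /v/, /b/ stranded (no codas are permitted; onsets are limited to one consonant).
Deletion applies to /g/, /m/, /v/, /b/.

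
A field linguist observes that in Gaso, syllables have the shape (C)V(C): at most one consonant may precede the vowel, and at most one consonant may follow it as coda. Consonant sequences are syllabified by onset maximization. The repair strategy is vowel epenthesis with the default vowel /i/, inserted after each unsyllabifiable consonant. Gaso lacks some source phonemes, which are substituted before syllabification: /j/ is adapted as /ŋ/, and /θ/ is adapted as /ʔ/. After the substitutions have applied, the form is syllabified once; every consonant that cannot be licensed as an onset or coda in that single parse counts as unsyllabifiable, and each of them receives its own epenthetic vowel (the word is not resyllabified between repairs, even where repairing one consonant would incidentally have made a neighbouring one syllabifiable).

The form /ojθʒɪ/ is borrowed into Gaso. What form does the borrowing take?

oŋʔiʒɪ

Substitution: /j/ → /ŋ/, /θ/ → /ʔ/, giving /oŋʔʒɪ/.
Under (C)V(C), the unsyllabifiable consonants are /ʔ/ (at most one coda consonant is licensed; onsets are limited to one consonant).
Inserting the epenthetic vowel yields /ʔ/ → /ʔi/.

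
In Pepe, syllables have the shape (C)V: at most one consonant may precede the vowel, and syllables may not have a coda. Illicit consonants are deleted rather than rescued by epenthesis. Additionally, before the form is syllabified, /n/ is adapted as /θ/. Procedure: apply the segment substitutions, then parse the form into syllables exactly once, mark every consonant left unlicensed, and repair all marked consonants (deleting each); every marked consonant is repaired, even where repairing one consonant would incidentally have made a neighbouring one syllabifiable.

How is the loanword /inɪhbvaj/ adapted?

Substitution: /n/ → /θ/, giving /iθɪhbvaj/.
Syllabifying with onset maximization leaves /h/, /b/, /j/ stranded (no codas are permitted; onsets are limited to one consonant).
Deletion applies to /h/, /b/, /j/.

iθɪva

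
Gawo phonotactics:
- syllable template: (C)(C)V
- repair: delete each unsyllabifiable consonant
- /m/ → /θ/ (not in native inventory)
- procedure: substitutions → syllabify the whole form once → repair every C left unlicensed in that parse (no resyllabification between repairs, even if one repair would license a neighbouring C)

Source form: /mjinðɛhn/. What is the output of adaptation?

Substitution: /m/ → /θ/, giving /θjinðɛhn/.
Under (C)(C)V, the unsyllabifiable consonants are /h/, /n/ (no codas are permitted; onsets may contain at most 2 consonants).
Deleting the stranded consonants removes /h/, /n/.

θjinðɛ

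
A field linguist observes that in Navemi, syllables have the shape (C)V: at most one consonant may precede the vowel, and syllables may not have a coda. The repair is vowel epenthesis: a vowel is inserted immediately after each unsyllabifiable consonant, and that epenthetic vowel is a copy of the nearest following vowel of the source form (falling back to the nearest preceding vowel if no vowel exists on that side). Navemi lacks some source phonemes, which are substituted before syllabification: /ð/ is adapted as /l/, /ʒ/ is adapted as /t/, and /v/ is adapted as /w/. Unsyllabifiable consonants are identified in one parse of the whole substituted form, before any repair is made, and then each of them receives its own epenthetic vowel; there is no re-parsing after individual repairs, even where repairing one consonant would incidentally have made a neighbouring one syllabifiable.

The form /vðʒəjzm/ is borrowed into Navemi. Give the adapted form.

Substitution: /v/ → /w/, /ð/ → /l/, /ʒ/ → /t/, giving /wltəjzm/.
Under (C)V, the unsyllabifiable consonants are /w/, /l/, /j/, /z/, /m/ (no codas are permitted; onsets are limited to one consonant).
Each unlicensed consonant becomes the onset of a new syllable: /w/ → /wə/, /l/ → /lə/, /j/ → /jə/, /z/ → /zə/, /m/ → /mə/.

wələtəjəzəmə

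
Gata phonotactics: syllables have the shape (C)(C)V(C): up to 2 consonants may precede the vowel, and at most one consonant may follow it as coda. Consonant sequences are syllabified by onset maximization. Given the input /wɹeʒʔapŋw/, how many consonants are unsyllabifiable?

The consonants /ŋ/, /w/ cannot be parsed into a legal (C)(C)V(C) syllable (at most one coda consonant is licensed; onsets may contain at most 2 consonants).

2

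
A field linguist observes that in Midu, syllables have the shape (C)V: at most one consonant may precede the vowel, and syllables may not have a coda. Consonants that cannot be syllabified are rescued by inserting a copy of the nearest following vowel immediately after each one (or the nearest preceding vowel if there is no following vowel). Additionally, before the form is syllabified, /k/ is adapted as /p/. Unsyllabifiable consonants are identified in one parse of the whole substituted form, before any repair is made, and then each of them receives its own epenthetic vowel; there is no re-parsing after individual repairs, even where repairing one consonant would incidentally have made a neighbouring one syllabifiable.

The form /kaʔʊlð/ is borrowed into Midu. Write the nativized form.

paʔʊlʊðʊ

Substitution: /k/ → /p/, giving /paʔʊlð/.
Under (C)V, the unsyllabifiable consonants are /l/, /ð/ (no codas are permitted; onsets are limited to one consonant).
Epenthesis after each stranded consonant: /l/ → /lʊ/, /ð/ → /ðʊ/.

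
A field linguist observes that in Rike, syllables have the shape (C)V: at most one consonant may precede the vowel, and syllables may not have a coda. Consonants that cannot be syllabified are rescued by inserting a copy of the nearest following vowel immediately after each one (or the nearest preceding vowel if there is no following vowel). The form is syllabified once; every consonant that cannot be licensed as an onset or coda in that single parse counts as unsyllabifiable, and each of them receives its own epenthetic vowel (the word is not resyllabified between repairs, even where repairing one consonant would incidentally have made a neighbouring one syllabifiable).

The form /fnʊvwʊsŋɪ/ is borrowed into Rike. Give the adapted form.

Under (C)V, the unsyllabifiable consonants are /f/, /v/, /s/ (no codas are permitted; onsets are limited to one consonant).
Each unlicensed consonant becomes the onset of a new syllable: /f/ → /fʊ/, /v/ → /vʊ/, /s/ → /sɪ/.

fʊnʊvʊwʊsɪŋɪ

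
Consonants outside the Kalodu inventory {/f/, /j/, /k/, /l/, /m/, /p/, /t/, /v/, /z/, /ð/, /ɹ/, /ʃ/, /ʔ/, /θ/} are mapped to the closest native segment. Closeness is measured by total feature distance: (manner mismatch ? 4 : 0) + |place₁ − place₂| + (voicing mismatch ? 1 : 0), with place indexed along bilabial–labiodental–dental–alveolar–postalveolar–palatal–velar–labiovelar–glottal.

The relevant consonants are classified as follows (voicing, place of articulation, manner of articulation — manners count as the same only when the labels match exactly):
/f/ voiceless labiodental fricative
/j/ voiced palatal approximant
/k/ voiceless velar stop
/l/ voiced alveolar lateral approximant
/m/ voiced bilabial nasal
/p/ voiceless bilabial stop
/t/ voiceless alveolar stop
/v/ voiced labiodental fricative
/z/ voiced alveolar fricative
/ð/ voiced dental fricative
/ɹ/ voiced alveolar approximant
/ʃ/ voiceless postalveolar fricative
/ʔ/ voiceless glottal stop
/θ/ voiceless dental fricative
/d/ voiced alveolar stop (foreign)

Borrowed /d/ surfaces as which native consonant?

/t/ is closest: same manner (stop), place distance 0 (alveolar→alveolar), voicing differs (+1); total 1. Next closest is /k/ at distance 4.

t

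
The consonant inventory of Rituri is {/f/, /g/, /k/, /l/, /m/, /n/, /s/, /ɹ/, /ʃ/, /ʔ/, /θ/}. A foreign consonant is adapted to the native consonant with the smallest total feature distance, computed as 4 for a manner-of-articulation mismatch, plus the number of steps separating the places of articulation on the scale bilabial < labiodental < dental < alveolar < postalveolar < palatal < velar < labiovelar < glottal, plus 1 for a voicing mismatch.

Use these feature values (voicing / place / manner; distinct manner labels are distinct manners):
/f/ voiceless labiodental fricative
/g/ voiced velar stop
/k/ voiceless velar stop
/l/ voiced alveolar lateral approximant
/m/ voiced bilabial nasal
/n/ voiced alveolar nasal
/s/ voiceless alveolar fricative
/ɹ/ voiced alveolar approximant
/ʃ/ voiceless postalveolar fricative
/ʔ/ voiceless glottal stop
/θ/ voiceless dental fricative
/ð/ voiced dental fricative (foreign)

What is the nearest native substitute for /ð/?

θ

/θ/ is closest: same manner (fricative), place distance 0 (dental→dental), voicing differs (+1); total 1. Next closest is /f/ at distance 2.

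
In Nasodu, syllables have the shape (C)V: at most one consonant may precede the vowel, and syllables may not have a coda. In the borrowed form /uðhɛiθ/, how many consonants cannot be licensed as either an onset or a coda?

2

Under (C)V, the unsyllabifiable consonants are /ð/, /θ/ (no codas are permitted; onsets are limited to one consonant).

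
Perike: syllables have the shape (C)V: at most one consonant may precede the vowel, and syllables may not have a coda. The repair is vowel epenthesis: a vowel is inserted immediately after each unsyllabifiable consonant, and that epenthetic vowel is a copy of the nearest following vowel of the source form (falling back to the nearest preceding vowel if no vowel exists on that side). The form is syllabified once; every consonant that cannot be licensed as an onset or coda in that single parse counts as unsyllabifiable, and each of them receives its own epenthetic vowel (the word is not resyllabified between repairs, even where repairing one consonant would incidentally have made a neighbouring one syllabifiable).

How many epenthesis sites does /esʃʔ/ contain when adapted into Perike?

The unsyllabifiable consonants are /s/, /ʃ/, /ʔ/; each receives one epenthetic vowel.

3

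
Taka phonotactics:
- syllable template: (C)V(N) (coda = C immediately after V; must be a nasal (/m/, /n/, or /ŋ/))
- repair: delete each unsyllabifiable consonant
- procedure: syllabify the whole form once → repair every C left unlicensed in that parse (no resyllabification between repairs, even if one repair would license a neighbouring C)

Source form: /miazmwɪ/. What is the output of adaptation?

Syllabifying with onset maximization leaves /z/, /m/ stranded (only a nasal (/m/, /n/, or /ŋ/) is licensed in coda position; onsets are limited to one consonant).
Deletion applies to /z/, /m/.

miawɪ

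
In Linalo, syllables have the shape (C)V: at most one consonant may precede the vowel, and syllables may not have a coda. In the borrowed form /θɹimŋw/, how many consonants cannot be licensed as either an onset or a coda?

4

Syllabifying with onset maximization leaves /θ/, /m/, /ŋ/, /w/ stranded (no codas are permitted; onsets are limited to one consonant).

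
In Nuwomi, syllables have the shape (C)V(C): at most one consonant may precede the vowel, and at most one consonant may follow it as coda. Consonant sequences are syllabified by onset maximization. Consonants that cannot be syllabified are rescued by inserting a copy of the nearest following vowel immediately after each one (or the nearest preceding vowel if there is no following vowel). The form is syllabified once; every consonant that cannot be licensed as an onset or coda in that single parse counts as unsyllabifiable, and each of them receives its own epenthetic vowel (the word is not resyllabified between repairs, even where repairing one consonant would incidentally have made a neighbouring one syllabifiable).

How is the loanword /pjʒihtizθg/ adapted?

The consonants /p/, /j/, /θ/, /g/ cannot be parsed into a legal (C)V(C) syllable (at most one coda consonant is licensed; onsets are limited to one consonant).
Epenthesis after each stranded consonant: /p/ → /pi/, /j/ → /ji/, /θ/ → /θi/, /g/ → /gi/.

pijiʒihtizθigi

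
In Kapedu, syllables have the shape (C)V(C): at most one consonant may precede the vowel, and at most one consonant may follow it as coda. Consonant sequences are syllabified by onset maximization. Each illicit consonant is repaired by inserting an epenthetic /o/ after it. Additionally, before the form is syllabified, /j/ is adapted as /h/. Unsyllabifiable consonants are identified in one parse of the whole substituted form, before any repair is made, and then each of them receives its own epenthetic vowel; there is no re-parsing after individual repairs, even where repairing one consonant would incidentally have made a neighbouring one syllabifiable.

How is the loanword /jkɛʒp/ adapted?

Substitution: /j/ → /h/, giving /hkɛʒp/.
Syllabifying with onset maximization leaves /h/, /p/ stranded (at most one coda consonant is licensed; onsets are limited to one consonant).
Inserting the epenthetic vowel yields /h/ → /ho/, /p/ → /po/.

hokɛʒpo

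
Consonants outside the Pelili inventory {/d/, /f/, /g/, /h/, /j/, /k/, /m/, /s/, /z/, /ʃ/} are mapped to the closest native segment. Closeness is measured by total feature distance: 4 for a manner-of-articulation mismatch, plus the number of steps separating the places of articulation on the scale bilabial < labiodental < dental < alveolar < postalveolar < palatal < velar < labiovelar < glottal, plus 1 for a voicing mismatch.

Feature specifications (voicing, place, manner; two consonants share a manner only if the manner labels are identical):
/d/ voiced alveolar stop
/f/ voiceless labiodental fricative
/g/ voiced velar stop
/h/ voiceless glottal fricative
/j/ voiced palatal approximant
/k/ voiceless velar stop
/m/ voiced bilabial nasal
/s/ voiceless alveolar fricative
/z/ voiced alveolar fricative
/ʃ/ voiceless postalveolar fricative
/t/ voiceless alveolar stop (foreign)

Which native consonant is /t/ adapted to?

d

/d/ is closest: same manner (stop), place distance 0 (alveolar→alveolar), voicing differs (+1); total 1. Next closest is /k/ at distance 3.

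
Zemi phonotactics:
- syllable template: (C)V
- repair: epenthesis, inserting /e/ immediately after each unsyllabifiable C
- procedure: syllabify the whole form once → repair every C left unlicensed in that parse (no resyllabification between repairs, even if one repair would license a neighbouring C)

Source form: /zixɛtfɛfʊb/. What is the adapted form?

Syllabifying with onset maximization leaves /t/, /b/ stranded (no codas are permitted; onsets are limited to one consonant).
Epenthesis after each stranded consonant: /t/ → /te/, /b/ → /be/.

zixɛtefɛfʊbe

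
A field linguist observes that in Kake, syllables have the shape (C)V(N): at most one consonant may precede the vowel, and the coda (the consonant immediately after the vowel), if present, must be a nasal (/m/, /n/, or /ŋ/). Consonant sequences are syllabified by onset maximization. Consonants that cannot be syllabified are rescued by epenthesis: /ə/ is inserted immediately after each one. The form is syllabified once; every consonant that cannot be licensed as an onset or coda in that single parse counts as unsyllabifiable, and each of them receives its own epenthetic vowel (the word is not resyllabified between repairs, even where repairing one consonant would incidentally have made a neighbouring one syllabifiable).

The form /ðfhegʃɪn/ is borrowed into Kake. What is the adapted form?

Syllabifying with onset maximization leaves /ð/, /f/, /g/ stranded (only a nasal (/m/, /n/, or /ŋ/) is licensed in coda position; onsets are limited to one consonant).
Inserting the epenthetic vowel yields /ð/ → /ðə/, /f/ → /fə/, /g/ → /gə/.

ðəfəhegəʃɪn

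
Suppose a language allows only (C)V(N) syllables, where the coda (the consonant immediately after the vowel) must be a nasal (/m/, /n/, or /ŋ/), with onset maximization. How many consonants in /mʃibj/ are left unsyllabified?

3

The consonants /m/, /b/, /j/ cannot be parsed into a legal (C)V(N) syllable (only a nasal (/m/, /n/, or /ŋ/) is licensed in coda position; onsets are limited to one consonant).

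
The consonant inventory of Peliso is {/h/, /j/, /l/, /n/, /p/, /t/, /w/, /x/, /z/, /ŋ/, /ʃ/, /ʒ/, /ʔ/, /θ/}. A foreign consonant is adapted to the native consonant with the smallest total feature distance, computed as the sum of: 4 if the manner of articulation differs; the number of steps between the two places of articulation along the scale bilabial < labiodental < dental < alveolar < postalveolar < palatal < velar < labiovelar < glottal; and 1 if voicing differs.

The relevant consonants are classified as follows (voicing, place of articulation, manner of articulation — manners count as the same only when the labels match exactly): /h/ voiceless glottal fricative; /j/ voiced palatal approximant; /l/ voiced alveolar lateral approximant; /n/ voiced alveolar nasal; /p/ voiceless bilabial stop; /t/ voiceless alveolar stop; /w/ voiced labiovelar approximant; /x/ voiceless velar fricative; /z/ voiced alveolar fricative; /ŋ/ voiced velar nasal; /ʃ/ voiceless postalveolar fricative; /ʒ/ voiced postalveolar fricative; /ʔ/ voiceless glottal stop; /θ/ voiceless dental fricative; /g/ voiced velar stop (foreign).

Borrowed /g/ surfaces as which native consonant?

ʔ

/ʔ/ is closest: same manner (stop), place distance 2 (velar→glottal), voicing differs (+1); total 3. Next closest is /t/ at distance 4.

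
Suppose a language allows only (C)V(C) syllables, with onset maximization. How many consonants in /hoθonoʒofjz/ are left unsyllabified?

2

Syllabifying with onset maximization leaves /j/, /z/ stranded (at most one coda consonant is licensed; onsets are limited to one consonant).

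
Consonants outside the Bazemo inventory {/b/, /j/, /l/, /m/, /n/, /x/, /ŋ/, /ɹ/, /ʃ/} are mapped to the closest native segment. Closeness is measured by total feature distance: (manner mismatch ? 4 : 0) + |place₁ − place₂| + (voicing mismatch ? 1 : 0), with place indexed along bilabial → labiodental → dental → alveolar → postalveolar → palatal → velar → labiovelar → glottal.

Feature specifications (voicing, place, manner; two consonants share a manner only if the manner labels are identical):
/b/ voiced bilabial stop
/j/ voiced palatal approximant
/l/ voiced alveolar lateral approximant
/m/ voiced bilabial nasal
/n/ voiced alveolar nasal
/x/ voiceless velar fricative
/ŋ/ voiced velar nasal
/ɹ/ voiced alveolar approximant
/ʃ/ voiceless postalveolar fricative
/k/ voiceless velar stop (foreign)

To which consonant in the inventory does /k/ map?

/x/ is closest: manner differs (stop→fricative, +4), place distance 0 (velar→velar), same voicing; total 4. Next closest is /ŋ/ at distance 5.

x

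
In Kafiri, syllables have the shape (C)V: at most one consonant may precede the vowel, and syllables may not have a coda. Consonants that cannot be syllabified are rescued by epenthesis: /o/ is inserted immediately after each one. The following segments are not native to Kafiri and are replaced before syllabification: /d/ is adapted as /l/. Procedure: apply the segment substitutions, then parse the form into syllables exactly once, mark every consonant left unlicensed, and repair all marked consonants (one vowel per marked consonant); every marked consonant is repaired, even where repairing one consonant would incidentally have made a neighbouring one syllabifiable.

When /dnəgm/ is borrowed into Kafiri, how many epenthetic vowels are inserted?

3

After substitution the input is /lnəgm/.
The unsyllabifiable consonants are /l/, /g/, /m/; each receives one epenthetic vowel.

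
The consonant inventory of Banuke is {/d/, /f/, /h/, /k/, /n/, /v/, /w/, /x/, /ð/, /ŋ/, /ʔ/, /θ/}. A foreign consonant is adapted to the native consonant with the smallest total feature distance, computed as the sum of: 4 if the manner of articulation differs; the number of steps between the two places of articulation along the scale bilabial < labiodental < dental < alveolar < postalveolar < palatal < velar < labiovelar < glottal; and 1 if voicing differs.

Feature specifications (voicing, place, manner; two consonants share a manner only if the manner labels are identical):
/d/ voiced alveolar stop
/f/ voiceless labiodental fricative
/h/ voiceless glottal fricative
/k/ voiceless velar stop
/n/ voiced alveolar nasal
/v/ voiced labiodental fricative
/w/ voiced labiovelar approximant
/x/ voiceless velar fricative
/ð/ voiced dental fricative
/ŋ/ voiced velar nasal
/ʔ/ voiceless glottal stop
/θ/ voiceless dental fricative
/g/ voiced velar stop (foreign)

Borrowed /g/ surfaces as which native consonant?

k

/k/ is closest: same manner (stop), place distance 0 (velar→velar), voicing differs (+1); total 1. Next closest is /d/ at distance 3.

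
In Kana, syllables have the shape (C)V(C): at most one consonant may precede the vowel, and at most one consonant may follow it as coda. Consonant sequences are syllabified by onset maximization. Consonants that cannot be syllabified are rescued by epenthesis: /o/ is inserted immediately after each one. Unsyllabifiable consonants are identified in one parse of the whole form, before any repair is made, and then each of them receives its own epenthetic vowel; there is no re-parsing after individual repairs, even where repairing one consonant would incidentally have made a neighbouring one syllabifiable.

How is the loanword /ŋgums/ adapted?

Syllabifying with onset maximization leaves /ŋ/, /s/ stranded (at most one coda consonant is licensed; onsets are limited to one consonant).
Inserting the epenthetic vowel yields /ŋ/ → /ŋo/, /s/ → /so/.

ŋogumso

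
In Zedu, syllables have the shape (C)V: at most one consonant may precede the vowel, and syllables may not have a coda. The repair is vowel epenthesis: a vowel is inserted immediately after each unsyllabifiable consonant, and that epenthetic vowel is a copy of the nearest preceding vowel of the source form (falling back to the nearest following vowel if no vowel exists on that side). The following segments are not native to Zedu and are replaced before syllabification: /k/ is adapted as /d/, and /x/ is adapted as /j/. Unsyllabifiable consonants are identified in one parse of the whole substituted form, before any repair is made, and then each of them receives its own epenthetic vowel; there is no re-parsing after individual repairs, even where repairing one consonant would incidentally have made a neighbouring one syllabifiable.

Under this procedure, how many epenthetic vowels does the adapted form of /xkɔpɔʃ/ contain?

After substitution the input is /jdɔpɔʃ/.
The unsyllabifiable consonants are /j/, /ʃ/; each receives one epenthetic vowel.

2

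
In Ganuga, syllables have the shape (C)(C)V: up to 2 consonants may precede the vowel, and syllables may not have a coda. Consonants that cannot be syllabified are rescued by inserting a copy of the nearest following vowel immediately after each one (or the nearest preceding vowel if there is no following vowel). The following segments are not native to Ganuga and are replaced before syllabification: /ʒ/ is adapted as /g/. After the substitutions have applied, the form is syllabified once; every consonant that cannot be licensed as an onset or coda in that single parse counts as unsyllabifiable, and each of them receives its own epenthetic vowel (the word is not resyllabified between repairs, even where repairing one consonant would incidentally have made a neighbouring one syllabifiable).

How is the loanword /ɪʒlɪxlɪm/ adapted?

Substitution: /ʒ/ → /g/, giving /ɪglɪxlɪm/.
Under (C)(C)V, the unsyllabifiable consonants are /m/ (no codas are permitted; onsets may contain at most 2 consonants).
Inserting the epenthetic vowel yields /m/ → /mɪ/.

ɪglɪxlɪmɪ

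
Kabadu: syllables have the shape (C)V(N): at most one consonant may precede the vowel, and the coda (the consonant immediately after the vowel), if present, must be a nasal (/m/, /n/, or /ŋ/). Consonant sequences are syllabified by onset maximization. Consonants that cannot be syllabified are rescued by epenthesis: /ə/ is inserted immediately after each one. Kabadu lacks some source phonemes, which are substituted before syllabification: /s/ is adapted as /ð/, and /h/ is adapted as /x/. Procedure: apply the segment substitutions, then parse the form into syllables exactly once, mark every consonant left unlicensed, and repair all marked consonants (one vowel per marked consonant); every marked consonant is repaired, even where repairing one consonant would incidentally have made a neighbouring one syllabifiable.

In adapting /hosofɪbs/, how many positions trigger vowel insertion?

After substitution the input is /xoðofɪbð/.
The unsyllabifiable consonants are /b/, /ð/; each receives one epenthetic vowel.

2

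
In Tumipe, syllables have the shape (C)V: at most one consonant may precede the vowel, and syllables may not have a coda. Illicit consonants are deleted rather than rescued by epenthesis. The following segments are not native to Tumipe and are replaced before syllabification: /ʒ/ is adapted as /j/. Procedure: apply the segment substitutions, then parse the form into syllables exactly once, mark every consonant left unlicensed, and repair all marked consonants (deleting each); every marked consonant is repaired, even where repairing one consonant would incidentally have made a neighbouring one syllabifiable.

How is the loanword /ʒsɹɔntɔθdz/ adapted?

ɹɔtɔ

Substitution: /ʒ/ → /j/, giving /jsɹɔntɔθdz/.
Syllabifying with onset maximization leaves /j/, /s/, /n/, /θ/, /d/, /z/ stranded (no codas are permitted; onsets are limited to one consonant).
Deletion applies to /j/, /s/, /n/, /θ/, /d/, /z/.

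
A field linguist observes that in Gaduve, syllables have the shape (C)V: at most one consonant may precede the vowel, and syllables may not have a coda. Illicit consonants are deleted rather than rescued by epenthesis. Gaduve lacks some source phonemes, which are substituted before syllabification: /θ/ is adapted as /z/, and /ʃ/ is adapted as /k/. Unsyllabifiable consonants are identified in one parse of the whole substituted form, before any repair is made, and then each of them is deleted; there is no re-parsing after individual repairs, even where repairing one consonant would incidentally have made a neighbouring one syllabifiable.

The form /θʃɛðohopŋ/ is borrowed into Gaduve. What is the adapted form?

kɛðoho

Substitution: /θ/ → /z/, /ʃ/ → /k/, giving /zkɛðohopŋ/.
Syllabifying with onset maximization leaves /z/, /p/, /ŋ/ stranded (no codas are permitted; onsets are limited to one consonant).
Deletion applies to /z/, /p/, /ŋ/.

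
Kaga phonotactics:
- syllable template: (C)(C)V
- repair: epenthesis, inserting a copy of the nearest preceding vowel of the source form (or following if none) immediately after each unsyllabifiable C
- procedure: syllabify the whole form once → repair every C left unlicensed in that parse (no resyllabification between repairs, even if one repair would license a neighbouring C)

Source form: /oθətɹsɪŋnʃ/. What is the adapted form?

The consonants /t/, /ŋ/, /n/, /ʃ/ cannot be parsed into a legal (C)(C)V syllable (no codas are permitted; onsets may contain at most 2 consonants).
Epenthesis after each stranded consonant: /t/ → /tə/, /ŋ/ → /ŋɪ/, /n/ → /nɪ/, /ʃ/ → /ʃɪ/.

oθətəɹsɪŋɪnɪʃɪ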